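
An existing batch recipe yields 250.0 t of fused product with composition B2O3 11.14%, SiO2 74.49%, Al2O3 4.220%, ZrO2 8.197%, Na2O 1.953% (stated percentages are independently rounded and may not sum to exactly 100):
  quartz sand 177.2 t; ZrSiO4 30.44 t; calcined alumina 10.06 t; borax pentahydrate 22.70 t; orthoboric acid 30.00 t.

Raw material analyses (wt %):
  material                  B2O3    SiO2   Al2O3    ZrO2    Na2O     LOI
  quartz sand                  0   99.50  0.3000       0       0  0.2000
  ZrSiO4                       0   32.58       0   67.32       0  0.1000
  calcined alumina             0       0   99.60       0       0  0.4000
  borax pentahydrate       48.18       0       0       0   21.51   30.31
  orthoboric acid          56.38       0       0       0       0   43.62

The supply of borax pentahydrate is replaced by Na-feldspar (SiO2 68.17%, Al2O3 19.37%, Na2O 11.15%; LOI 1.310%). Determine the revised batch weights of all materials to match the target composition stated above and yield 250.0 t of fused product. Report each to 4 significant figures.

Revised batch per 250.0 t fused product:
  quartz sand: 147.2 t
  ZrSiO4: 30.44 t
  calcined alumina: 1.633 t
  Na-feldspar: 43.79 t
  orthoboric acid: 49.40 t
Total batch = 272.5 t; LOI loss = 22.45 t

All arithmetic keeps full precision from start to finish — rounding to four significant figures governs each mid-chain value as shown; each reported result undergoes a single rounding; all derived quantities (the totals, ignition loss, yield, the five compositions, glass mass) are carried from the weighed amounts for 250.0 t of glass at full precision as quoted within the problem or the answer.
The oxide mass targets at 250.0 t fused product:
  B2O3: 11.14% × 250.0 = 27.85 t
  SiO2: 74.49% × 250.0 = 186.2 t
  Al2O3: 4.220% × 250.0 = 10.55 t
  ZrO2: 8.197% × 250.0 = 20.49 t
  Na2O: 1.953% × 250.0 = 4.882 t
Checking each oxide sum on the weights just shown, under the basis named above (every target is met by its sum exact up to rounding of places):
  B2O3: 49.40·0.5638 = 27.85 t (target 27.85 t)
  SiO2: 147.2·0.9950 + 30.44·0.3258 + 43.79·0.6817 = 186.2 t (target 186.2 t)
  Al2O3: 147.2·0.003000 + 1.633·0.9960 + 43.79·0.1937 = 10.55 t (target 10.55 t)
  ZrO2: 30.44·0.6732 = 20.49 t (target 20.49 t)
  Na2O: 43.79·0.1115 = 4.883 t (target 4.882 t)
The glass-mass cross-check: batch Σ − ignition loss = 250.0 t (summing oxide targets gives 250.0 t; with the basis standing at 250.0 t — differing by rounding only).
Adding the batch up: Σ batch = 272.5 t; LOI removed, Σ of batch·LOI: 22.45 t; yield = glass ÷ total batch = 91.76%.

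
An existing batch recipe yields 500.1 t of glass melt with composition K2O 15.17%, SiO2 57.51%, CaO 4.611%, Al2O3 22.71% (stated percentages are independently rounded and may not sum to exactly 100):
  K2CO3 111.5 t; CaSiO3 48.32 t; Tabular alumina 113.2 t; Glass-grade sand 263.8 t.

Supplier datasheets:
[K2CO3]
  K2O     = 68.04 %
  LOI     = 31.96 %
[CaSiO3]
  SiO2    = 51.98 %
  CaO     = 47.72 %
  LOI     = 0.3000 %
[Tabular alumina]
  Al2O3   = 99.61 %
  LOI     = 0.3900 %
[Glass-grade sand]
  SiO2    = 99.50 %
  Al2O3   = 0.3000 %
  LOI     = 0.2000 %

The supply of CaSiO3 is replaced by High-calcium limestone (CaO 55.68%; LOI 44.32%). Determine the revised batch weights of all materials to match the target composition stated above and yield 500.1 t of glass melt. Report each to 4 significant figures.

Revised batch per 500.1 t glass melt:
  K2CO3: 111.5 t
  High-calcium limestone: 41.41 t
  Tabular alumina: 113.1 t
  Glass-grade sand: 289.1 t
Total batch = 555.1 t; LOI loss = 55.01 t

In-progress results are printed, with 4-significant-figure rounding, on the page; the whole derivation maintains full precision at every stage. Each reported number is rounded only once — the derived quantities, which include the totals, the four compositions, ignition loss, the yield, glass mass, are re-derived at exact precision, as quoted within the question or the answer, using the weight values for 500.1 t of glass.
Oxide-by-oxide targets in 500.1 t glass melt:
  K2O: 15.17% × 500.1 = 75.87 t
  SiO2: 57.51% × 500.1 = 287.6 t
  CaO: 4.611% × 500.1 = 23.06 t
  Al2O3: 22.71% × 500.1 = 113.6 t
Balance tally, oxide-wise, given the weights on record, on the stated basis (sums match the target masses once rounding is allowed for):
  K2O: 111.5·0.6804 = 75.86 t (target 75.87 t)
  SiO2: 289.1·0.9950 = 287.7 t (target 287.6 t)
  CaO: 41.41·0.5568 = 23.06 t (target 23.06 t)
  Al2O3: 113.1·0.9961 + 289.1·0.003000 = 113.5 t (target 113.6 t)
Consistency of the glass mass: total charge less LOI = 500.1 t (oxide target masses add up to 500.1 t; basis as stated: 500.1 t — rounding explains the deltas).
Adding the batch up: Σ batch = 555.1 t; Σ batch·LOI gives LOI loss = 55.01 t; glass ÷ batch gives a yield of 90.09%.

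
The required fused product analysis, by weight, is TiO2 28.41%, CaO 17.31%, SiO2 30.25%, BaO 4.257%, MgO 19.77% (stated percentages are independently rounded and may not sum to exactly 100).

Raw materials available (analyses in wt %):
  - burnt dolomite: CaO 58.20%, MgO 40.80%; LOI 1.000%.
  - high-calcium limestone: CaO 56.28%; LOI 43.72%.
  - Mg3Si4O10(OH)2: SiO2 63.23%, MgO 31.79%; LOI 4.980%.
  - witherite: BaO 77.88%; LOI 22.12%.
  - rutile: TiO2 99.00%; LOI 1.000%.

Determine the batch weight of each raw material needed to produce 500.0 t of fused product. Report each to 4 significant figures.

All arithmetic keeps full precision through every step; working values appear, rounded to 4 significant digits, on the page; each reported value is rounded a single time; derived quantities are re-derived starting from the weights on 500.0 t of glass in full float precision (the totals, LOI, the five compositions, net glass mass, yield) as set out in problem or answer.
The oxide mass targets at 500.0 t fused product:
  TiO2: 28.41% × 500.0 = 142.0 t
  CaO: 17.31% × 500.0 = 86.55 t
  SiO2: 30.25% × 500.0 = 151.2 t
  BaO: 4.257% × 500.0 = 21.28 t
  MgO: 19.77% × 500.0 = 98.85 t
Balance tally, oxide-wise, from the weights as reported, per the basis as stated (each sum matches its target mass up to rounding of the answer):
  TiO2: 143.5·0.9900 = 142.1 t (target 142.0 t)
  CaO: 55.90·0.5820 + 95.98·0.5628 = 86.55 t (target 86.55 t)
  SiO2: 239.2·0.6323 = 151.2 t (target 151.2 t)
  BaO: 27.33·0.7788 = 21.28 t (target 21.28 t)
  MgO: 55.90·0.4080 + 239.2·0.3179 = 98.85 t (target 98.85 t)
Consistency of the glass mass: whole batch net of LOI = 500.0 t (targets for the oxides total 500.0 t; against the stated basis, 500.0 t — differing by rounding only).
Summing the batch: Σ batch = 561.9 t; the LOI term Σ batch·LOI equals 61.91 t; the yield ratio, glass ÷ batch: 88.98%.

Batch per 500.0 t fused product:
  burnt dolomite: 55.90 t
  high-calcium limestone: 95.98 t
  Mg3Si4O10(OH)2: 239.2 t
  witherite: 27.33 t
  rutile: 143.5 t
Total batch = 561.9 t; LOI loss = 61.91 t; yield = 88.98%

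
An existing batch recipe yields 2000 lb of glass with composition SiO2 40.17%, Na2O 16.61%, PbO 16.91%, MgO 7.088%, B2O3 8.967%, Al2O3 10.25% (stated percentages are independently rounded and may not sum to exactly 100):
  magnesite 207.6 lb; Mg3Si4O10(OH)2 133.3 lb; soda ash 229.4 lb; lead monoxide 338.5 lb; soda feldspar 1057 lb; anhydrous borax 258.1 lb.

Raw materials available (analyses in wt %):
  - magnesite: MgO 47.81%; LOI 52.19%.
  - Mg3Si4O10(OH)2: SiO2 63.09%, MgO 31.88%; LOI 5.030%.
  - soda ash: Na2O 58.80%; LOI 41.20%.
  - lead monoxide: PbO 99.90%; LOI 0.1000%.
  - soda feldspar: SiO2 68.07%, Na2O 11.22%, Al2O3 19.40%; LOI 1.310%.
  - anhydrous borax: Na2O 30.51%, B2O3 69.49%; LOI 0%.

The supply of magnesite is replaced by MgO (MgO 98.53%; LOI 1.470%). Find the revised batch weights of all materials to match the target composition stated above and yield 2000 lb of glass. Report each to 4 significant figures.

Intermediates are shown (rounded to 4 significant figures) at each printed step — each numeric step runs at exact precision through the solve — each reported figure is rounded a single time — all derived quantities (ignition loss, the totals, yield, the six compositions, net glass mass) are rebuilt using the weight values at 2000 lb of glass at full precision, as they appear in the problem or answer text.
Target masses of each oxide per 2000 lb glass:
  SiO2: 40.17% × 2000 = 803.4 lb
  Na2O: 16.61% × 2000 = 332.2 lb
  PbO: 16.91% × 2000 = 338.2 lb
  MgO: 7.088% × 2000 = 141.8 lb
  B2O3: 8.967% × 2000 = 179.3 lb
  Al2O3: 10.25% × 2000 = 205.0 lb
Verifying the oxide balance on the weights just shown, at the basis given (every target is met by its sum given rounding of the digits):
  SiO2: 133.3·0.6309 + 1057·0.6807 = 803.6 lb (target 803.4 lb)
  Na2O: 229.4·0.5880 + 1057·0.1122 + 258.1·0.3051 = 332.2 lb (target 332.2 lb)
  PbO: 338.5·0.9990 = 338.2 lb (target 338.2 lb)
  MgO: 100.7·0.9853 + 133.3·0.3188 = 141.7 lb (target 141.8 lb)
  B2O3: 258.1·0.6949 = 179.4 lb (target 179.3 lb)
  Al2O3: 1057·0.1940 = 205.1 lb (target 205.0 lb)
Consistency of the glass mass: whole batch net of LOI = 2000 lb (per-oxide target masses sum to 2000 lb; versus the stated basis of 2000 lb — rounding explains the deltas).
Adding the batch up: Σ batch = 2117 lb; the LOI term Σ batch·LOI equals 116.9 lb; the yield ratio, glass ÷ batch: 94.48%.

Revised batch per 2000 lb glass:
  MgO: 100.7 lb
  Mg3Si4O10(OH)2: 133.3 lb
  soda ash: 229.4 lb
  lead monoxide: 338.5 lb
  soda feldspar: 1057 lb
  anhydrous borax: 258.1 lb
Total batch = 2117 lb; LOI loss = 116.9 lb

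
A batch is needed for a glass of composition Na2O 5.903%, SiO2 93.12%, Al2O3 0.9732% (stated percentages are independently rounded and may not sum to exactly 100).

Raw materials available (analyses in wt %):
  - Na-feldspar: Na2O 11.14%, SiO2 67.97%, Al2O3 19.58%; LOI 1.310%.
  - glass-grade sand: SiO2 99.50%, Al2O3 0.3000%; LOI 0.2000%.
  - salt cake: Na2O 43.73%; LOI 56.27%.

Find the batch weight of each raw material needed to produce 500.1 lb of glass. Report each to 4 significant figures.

Batch per 500.1 lb glass:
  Na-feldspar: 17.87 lb
  glass-grade sand: 455.8 lb
  salt cake: 62.95 lb
Total batch = 536.6 lb; LOI loss = 36.57 lb; yield = 93.19%

Each numeric step maintains full float precision from first step to last. The intermediate values appear, with 4-significant-digit rounding, between the steps. Every reported result is rounded exactly once; derived quantities are re-derived at full float precision (glass mass, ignition loss, yield, the three compositions, the totals) from the weighed amounts per 500.1 lb of glass, as set out in the problem or the answer.
Target oxide masses per 500.1 lb glass:
  Na2O: 5.903% × 500.1 = 29.52 lb
  SiO2: 93.12% × 500.1 = 465.7 lb
  Al2O3: 0.9732% × 500.1 = 4.867 lb
A balance pass over the oxides, applying the batch weights above, on the stated basis (delivered sums recover each target within answer rounding):
  Na2O: 17.87·0.1114 + 62.95·0.4373 = 29.52 lb (target 29.52 lb)
  SiO2: 17.87·0.6797 + 455.8·0.9950 = 465.7 lb (target 465.7 lb)
  Al2O3: 17.87·0.1958 + 455.8·0.003000 = 4.866 lb (target 4.867 lb)
Mass balance on the glass: the batch minus its LOI: 500.1 lb (oxide target masses add up to 500.1 lb; against the stated basis, 500.1 lb — differing by rounding only).
Summing the batch: Σ batch = 536.6 lb; Σ batch·LOI gives LOI loss = 36.57 lb; as yield: glass ÷ batch → 93.19%.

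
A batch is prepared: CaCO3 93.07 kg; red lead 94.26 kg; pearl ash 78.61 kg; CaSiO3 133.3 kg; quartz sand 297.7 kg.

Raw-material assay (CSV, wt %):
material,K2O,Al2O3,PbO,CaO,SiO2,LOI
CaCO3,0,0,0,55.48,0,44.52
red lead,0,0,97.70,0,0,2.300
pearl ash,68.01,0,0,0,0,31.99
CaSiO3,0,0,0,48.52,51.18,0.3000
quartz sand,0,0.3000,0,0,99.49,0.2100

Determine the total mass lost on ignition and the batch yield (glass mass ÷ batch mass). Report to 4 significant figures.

Intermediates appear, with 4-significant-figure rounding, across the worked steps. Each numeric step holds full float precision at all times — each reported result takes a single rounding — all derived quantities (net glass mass, totals, ignition loss, the five compositions, the yield) are carried in full precision from the batch weights per 627.2 kg of glass as given in the problem or the answer.
Ignition loss by material:
  CaCO3: 93.07 × 0.4452 = 41.43 kg
  red lead: 94.26 × 0.02300 = 2.168 kg
  pearl ash: 78.61 × 0.3199 = 25.15 kg
  CaSiO3: 133.3 × 0.003000 = 0.3999 kg
  quartz sand: 297.7 × 0.002100 = 0.6252 kg
Total LOI = 69.78 kg
Glass = batch − LOI = 696.9 − 69.78 = 627.2 kg

LOI loss = 69.78 kg; glass = 627.2 kg; yield = 89.99%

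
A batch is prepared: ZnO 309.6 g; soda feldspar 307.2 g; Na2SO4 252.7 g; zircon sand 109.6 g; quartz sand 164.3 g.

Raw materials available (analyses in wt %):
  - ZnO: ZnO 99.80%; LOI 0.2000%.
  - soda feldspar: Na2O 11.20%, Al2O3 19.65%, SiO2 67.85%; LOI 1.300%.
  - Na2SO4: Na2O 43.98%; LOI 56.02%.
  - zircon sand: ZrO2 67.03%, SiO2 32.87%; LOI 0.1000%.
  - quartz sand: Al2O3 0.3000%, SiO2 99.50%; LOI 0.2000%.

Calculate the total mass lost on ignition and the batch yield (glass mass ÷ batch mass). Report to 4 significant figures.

LOI loss = 146.6 g; glass = 996.8 g; yield = 87.18%

All internal work keeps full float precision from first step to last; values along the way are displayed, rounded to four significant digits, alongside each step; every reported number receives exactly one rounding; the derived quantities (yield, totals, glass mass, five oxide percentages, ignition loss) are computed starting from the weights for 996.8 g of glass in full float precision, as given in the problem or the answer.
Material-by-material LOI:
  ZnO: 309.6 × 0.002000 = 0.6192 g
  soda feldspar: 307.2 × 0.01300 = 3.994 g
  Na2SO4: 252.7 × 0.5602 = 141.6 g
  zircon sand: 109.6 × 0.001000 = 0.1096 g
  quartz sand: 164.3 × 0.002000 = 0.3286 g
Total LOI = 146.6 g
Glass = batch − LOI = 1143 − 146.6 = 996.8 g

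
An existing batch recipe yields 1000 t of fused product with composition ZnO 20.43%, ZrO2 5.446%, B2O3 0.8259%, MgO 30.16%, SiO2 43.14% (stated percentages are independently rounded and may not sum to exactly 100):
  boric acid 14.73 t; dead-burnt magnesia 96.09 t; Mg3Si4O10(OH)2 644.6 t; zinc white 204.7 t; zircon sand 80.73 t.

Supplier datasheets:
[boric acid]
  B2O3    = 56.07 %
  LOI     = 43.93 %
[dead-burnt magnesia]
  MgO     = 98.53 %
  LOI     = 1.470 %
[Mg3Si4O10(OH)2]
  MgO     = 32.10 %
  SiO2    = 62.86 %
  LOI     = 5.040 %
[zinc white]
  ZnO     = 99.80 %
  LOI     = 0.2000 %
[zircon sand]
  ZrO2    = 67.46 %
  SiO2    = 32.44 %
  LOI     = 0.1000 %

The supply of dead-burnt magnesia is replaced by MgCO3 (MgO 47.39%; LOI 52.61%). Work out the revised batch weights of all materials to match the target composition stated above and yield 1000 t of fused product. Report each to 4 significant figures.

Revised batch per 1000 t fused product:
  boric acid: 14.73 t
  MgCO3: 199.8 t
  Mg3Si4O10(OH)2: 644.6 t
  zinc white: 204.7 t
  zircon sand: 80.73 t
Total batch = 1145 t; LOI loss = 144.6 t

The whole derivation carries full float precision through every step. Mid-chain values are printed (rounded to 4 significant digits) when written out. Every reported result includes exactly one rounding — all derived quantities are re-derived from the weighed amounts on 1000 t of glass in full float precision (the totals, net glass mass, five oxide percentages, the yield, LOI) as written in problem or answer.
Per-oxide target masses for 1000 t fused product:
  ZnO: 20.43% × 1000 = 204.3 t
  ZrO2: 5.446% × 1000 = 54.46 t
  B2O3: 0.8259% × 1000 = 8.259 t
  MgO: 30.16% × 1000 = 301.6 t
  SiO2: 43.14% × 1000 = 431.4 t
Mass-balance tally per oxide given the weights on record, versus the basis set out (target by target, the sums agree modulo rounding of the values):
  ZnO: 204.7·0.9980 = 204.3 t (target 204.3 t)
  ZrO2: 80.73·0.6746 = 54.46 t (target 54.46 t)
  B2O3: 14.73·0.5607 = 8.259 t (target 8.259 t)
  MgO: 199.8·0.4739 + 644.6·0.3210 = 301.6 t (target 301.6 t)
  SiO2: 644.6·0.6286 + 80.73·0.3244 = 431.4 t (target 431.4 t)
Auditing the glass mass value: batch total minus LOI = 1000 t (the Σ of target masses is 1000 t; with the basis standing at 1000 t — a pure rounding effect).
Whole-batch sum: Σ batch = 1145 t; ignition loss, Σ(batch × LOI) = 144.6 t; as yield: glass ÷ batch → 87.37%.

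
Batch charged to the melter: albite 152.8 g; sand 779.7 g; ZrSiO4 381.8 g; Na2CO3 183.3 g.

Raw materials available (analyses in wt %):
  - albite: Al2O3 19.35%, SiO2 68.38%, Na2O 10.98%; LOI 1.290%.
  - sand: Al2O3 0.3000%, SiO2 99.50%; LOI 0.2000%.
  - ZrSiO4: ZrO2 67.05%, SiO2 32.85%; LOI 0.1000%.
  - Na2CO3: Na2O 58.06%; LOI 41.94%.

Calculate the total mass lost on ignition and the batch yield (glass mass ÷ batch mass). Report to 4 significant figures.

The whole derivation carries exact precision at each step — rounding to four significant digits governs every in-between result as displayed. Each reported number carries a single rounding — derived quantities are rebuilt in exact precision (glass mass, ignition loss, the yield, totals, the four compositions) using the weight values for 1417 g of glass, precisely as stated by the problem or the answer.
Ignition loss by material:
  albite: 152.8 × 0.01290 = 1.971 g
  sand: 779.7 × 0.002000 = 1.559 g
  ZrSiO4: 381.8 × 0.001000 = 0.3818 g
  Na2CO3: 183.3 × 0.4194 = 76.88 g
Total LOI = 80.79 g
Glass = batch − LOI = 1498 − 80.79 = 1417 g

LOI loss = 80.79 g; glass = 1417 g; yield = 94.61%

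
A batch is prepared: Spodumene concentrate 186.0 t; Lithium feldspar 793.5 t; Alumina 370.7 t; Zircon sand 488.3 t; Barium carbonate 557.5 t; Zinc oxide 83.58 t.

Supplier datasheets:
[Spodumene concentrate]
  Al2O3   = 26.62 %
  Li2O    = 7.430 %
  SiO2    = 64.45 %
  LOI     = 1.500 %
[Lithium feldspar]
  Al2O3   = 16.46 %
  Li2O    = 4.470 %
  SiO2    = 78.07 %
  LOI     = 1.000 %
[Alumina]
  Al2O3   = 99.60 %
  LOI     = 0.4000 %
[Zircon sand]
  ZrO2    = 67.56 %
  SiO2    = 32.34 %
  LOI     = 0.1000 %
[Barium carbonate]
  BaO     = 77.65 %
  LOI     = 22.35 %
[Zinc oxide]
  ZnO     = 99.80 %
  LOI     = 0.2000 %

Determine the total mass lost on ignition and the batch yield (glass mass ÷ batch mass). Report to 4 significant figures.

The whole derivation runs at full float precision at all times; mid-chain values are displayed (rounded to 4 significant digits) in the printout. Every reported number receives exactly one rounding — all derived quantities, which include ignition loss, the totals, the yield, six oxide percentages, glass mass, are carried in full float precision, exactly as shown in the problem or the answer, starting from the weights for 2342 t of glass.
Ignition loss by material:
  Spodumene concentrate: 186.0 × 0.01500 = 2.790 t
  Lithium feldspar: 793.5 × 0.01000 = 7.935 t
  Alumina: 370.7 × 0.004000 = 1.483 t
  Zircon sand: 488.3 × 0.001000 = 0.4883 t
  Barium carbonate: 557.5 × 0.2235 = 124.6 t
  Zinc oxide: 83.58 × 0.002000 = 0.1672 t
Total LOI = 137.5 t
Glass = batch − LOI = 2480 − 137.5 = 2342 t

LOI loss = 137.5 t; glass = 2342 t; yield = 94.46%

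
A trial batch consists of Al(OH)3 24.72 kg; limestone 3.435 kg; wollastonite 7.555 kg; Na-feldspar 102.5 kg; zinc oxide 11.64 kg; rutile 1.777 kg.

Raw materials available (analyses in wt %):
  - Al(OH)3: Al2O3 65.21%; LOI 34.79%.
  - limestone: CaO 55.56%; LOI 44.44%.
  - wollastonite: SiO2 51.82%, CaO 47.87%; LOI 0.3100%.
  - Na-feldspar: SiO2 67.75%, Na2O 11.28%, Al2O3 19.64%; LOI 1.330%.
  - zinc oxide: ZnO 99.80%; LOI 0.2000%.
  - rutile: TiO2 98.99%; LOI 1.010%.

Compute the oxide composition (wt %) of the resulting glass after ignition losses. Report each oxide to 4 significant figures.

All internal work carries full precision all the way through; in-progress results are displayed (rounded to four significant digits) in the working — every reported number takes a single rounding. All derived quantities (six oxide percentages, net glass mass, the yield, LOI, totals) are recomputed at exact precision from the batch weights per 140.1 kg of glass exactly as shown in problem or answer.
Per-oxide mass from batch:
  SiO2: 7.555·0.5182 + 102.5·0.6775 = 73.36 kg
  TiO2: 1.777·0.9899 = 1.759 kg
  ZnO: 11.64·0.9980 = 11.62 kg
  Na2O: 102.5·0.1128 = 11.56 kg
  Al2O3: 24.72·0.6521 + 102.5·0.1964 = 36.25 kg
  CaO: 3.435·0.5556 + 7.555·0.4787 = 5.525 kg
LOI: 24.72·0.3479 + 3.435·0.4444 + 7.555·0.003100 + 102.5·0.01330 + 11.64·0.002000 + 1.777·0.01010 = 11.55 kg
The glass mass, total less LOI, = 151.6 − 11.55 = 140.1 kg (= the summed oxide contributions)
each wt % is 100 × oxide ÷ glass

Glass mass = 140.1 kg (batch 151.6 − LOI 11.55).
Composition: SiO2 52.37%, TiO2 1.256%, ZnO 8.293%, Na2O 8.254%, Al2O3 25.88%, CaO 3.944%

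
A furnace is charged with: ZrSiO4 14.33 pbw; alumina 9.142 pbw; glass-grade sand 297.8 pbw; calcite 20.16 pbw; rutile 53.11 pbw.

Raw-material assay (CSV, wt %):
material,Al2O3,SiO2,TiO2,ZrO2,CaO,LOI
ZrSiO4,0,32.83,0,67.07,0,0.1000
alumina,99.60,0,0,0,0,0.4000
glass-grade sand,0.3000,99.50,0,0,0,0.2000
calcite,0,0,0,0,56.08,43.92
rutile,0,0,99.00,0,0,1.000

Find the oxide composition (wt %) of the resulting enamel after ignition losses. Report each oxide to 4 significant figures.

Glass mass = 384.5 pbw (batch 394.5 − LOI 10.03).
Composition: Al2O3 2.600%, SiO2 78.29%, TiO2 13.67%, ZrO2 2.500%, CaO 2.940%

Working values are shown, with 4-significant-figure rounding, when written out. Every computation carries exact precision throughout. A single rounding completes every reported value. Derived quantities are recomputed in full precision (the yield, the totals, ignition loss, five oxide percentages, glass mass) from the batch weights for 384.5 pbw of glass as given in the question or the answer.
Per-oxide mass from batch:
  Al2O3: 9.142·0.9960 + 297.8·0.003000 = 9.999 pbw
  SiO2: 14.33·0.3283 + 297.8·0.9950 = 301.0 pbw
  TiO2: 53.11·0.9900 = 52.58 pbw
  ZrO2: 14.33·0.6707 = 9.611 pbw
  CaO: 20.16·0.5608 = 11.31 pbw
LOI: 14.33·0.001000 + 9.142·0.004000 + 297.8·0.002000 + 20.16·0.4392 + 53.11·0.01000 = 10.03 pbw
Glass = total batch minus LOI = 394.5 − 10.03 = 384.5 pbw (consistent with Σ oxide mass)
wt %: oxide over glass, times 100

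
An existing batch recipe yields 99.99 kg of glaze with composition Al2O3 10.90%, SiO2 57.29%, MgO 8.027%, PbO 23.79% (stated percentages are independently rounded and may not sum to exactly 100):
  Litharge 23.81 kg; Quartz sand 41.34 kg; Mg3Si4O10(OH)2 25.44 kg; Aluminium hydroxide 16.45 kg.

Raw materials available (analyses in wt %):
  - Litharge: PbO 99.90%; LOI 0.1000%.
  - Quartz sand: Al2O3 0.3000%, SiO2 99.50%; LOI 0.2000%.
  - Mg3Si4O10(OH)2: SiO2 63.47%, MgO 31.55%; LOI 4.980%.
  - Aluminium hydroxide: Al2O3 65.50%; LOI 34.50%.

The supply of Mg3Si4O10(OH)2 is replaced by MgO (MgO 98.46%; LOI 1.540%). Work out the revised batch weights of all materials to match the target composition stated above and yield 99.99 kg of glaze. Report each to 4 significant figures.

Exact precision is held end to end. Intermediates are shown with 4-significant-digit rounding between the steps; each reported value receives exactly one rounding — derived quantities (the four compositions, yield, the totals, LOI, glass mass) are rebuilt at full float precision using the weight values on 99.99 kg of glass, as given in either problem or answer.
Target oxide masses per 99.99 kg glaze:
  Al2O3: 10.90% × 99.99 = 10.90 kg
  SiO2: 57.29% × 99.99 = 57.28 kg
  MgO: 8.027% × 99.99 = 8.026 kg
  PbO: 23.79% × 99.99 = 23.79 kg
Balance tally, oxide-wise, from the weights as reported, for the quoted basis mass (sum by sum, the targets are met given rounding of the digits):
  Al2O3: 57.57·0.003000 + 16.38·0.6550 = 10.90 kg (target 10.90 kg)
  SiO2: 57.57·0.9950 = 57.28 kg (target 57.28 kg)
  MgO: 8.152·0.9846 = 8.026 kg (target 8.026 kg)
  PbO: 23.81·0.9990 = 23.79 kg (target 23.79 kg)
The glass-mass cross-check: total charge less LOI = 100.0 kg (oxide target masses add up to 100.0 kg; the stated basis being 99.99 kg — a pure rounding effect).
Summing the batch: Σ batch = 105.9 kg; ignition loss, Σ(batch × LOI) = 5.916 kg; yield = glass ÷ total batch = 94.41%.

Revised batch per 99.99 kg glaze:
  Litharge: 23.81 kg
  Quartz sand: 57.57 kg
  MgO: 8.152 kg
  Aluminium hydroxide: 16.38 kg
Total batch = 105.9 kg; LOI loss = 5.916 kg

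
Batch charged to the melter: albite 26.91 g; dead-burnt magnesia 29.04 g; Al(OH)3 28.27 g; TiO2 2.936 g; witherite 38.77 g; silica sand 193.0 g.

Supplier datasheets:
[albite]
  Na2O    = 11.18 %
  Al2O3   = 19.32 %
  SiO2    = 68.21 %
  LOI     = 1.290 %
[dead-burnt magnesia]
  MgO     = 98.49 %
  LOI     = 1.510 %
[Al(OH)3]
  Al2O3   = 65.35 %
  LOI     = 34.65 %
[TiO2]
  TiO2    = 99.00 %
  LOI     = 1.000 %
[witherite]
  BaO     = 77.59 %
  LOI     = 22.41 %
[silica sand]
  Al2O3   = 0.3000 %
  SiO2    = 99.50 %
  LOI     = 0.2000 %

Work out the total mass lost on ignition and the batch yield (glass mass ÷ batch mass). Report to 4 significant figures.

Working values appear, rounded to 4 significant figures, on the page — the whole derivation maintains full precision end to end. A single rounding completes each reported value. The derived quantities (yield, the totals, glass mass, six oxide percentages, LOI) are rebuilt in exact precision from the weighed amounts per 299.2 g of glass exactly as shown in the problem or answer text.
Ignition loss by material:
  albite: 26.91 × 0.01290 = 0.3471 g
  dead-burnt magnesia: 29.04 × 0.01510 = 0.4385 g
  Al(OH)3: 28.27 × 0.3465 = 9.796 g
  TiO2: 2.936 × 0.01000 = 0.02936 g
  witherite: 38.77 × 0.2241 = 8.688 g
  silica sand: 193.0 × 0.002000 = 0.3860 g
Total LOI = 19.68 g
Glass = batch − LOI = 318.9 − 19.68 = 299.2 g

LOI loss = 19.68 g; glass = 299.2 g; yield = 93.83%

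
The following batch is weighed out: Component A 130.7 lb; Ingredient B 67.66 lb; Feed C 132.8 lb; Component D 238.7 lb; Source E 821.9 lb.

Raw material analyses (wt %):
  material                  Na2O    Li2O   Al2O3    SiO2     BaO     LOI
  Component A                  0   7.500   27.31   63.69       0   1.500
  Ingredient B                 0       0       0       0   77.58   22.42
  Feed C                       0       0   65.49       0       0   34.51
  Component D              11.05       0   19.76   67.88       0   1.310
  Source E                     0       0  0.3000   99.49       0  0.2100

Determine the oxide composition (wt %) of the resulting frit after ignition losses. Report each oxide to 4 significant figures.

Glass mass = 1324 lb (batch 1392 − LOI 67.81).
Composition: Na2O 1.992%, Li2O 0.7404%, Al2O3 13.01%, SiO2 80.29%, BaO 3.965%

Each numeric step runs at full float precision in every operation — the intermediate values are shown rounded off to 4 significant figures across the worked steps — each reported number undergoes a single rounding; derived quantities (glass mass, five oxide percentages, the totals, yield, ignition loss) are recomputed at full precision from the batch weights for 1324 lb of glass, as they appear in the problem or the answer.
What the batch supplies per oxide:
  Na2O: 238.7·0.1105 = 26.38 lb
  Li2O: 130.7·0.07500 = 9.802 lb
  Al2O3: 130.7·0.2731 + 132.8·0.6549 + 238.7·0.1976 + 821.9·0.003000 = 172.3 lb
  SiO2: 130.7·0.6369 + 238.7·0.6788 + 821.9·0.9949 = 1063 lb
  BaO: 67.66·0.7758 = 52.49 lb
LOI: 130.7·0.01500 + 67.66·0.2242 + 132.8·0.3451 + 238.7·0.01310 + 821.9·0.002100 = 67.81 lb
Net of LOI, the glass mass = 1392 − 67.81 = 1324 lb (= the summed oxide contributions)
each wt % is 100 × oxide ÷ glass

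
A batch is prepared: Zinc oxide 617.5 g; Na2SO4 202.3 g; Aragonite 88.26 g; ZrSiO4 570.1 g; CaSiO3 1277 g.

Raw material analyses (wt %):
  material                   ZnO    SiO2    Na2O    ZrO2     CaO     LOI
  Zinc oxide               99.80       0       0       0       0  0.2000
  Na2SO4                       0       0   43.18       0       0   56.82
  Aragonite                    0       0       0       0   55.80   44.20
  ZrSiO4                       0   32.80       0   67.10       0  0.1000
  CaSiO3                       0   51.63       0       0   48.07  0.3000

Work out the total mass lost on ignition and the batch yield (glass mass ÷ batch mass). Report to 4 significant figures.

LOI loss = 159.6 g; glass = 2596 g; yield = 94.21%

In-progress results are displayed, with 4-significant-figure rounding, on the page — all internal work holds exact precision at all times — a single rounding yields every reported value; the derived quantities (net glass mass, the five compositions, LOI, yield, totals) are rebuilt in exact precision from the weighed amounts at 2596 g of glass exactly as shown in the problem or answer text.
LOI of each material in turn:
  Zinc oxide: 617.5 × 0.002000 = 1.235 g
  Na2SO4: 202.3 × 0.5682 = 114.9 g
  Aragonite: 88.26 × 0.4420 = 39.01 g
  ZrSiO4: 570.1 × 0.001000 = 0.5701 g
  CaSiO3: 1277 × 0.003000 = 3.831 g
Total LOI = 159.6 g
Glass = batch − LOI = 2755 − 159.6 = 2596 g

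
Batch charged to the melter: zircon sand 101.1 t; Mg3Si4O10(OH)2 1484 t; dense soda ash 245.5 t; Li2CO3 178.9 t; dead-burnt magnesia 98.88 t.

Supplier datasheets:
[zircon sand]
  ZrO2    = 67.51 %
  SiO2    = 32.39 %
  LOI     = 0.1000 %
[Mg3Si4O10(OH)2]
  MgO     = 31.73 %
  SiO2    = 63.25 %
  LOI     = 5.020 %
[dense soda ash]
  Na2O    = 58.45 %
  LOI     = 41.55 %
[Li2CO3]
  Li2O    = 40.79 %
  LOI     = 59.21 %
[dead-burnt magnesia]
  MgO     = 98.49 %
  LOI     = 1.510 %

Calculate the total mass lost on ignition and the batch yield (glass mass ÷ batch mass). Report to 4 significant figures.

LOI loss = 284.0 t; glass = 1824 t; yield = 86.53%

The working math holds exact precision at every stage — values along the way are printed with 4-significant-digit rounding across the worked steps; every reported figure is rounded only once — the derived quantities, including glass mass, ignition loss, totals, yield, the five compositions, are computed from the weighed amounts for 1824 t of glass in full float precision, as quoted within the problem or answer text.
Ignition loss by material:
  zircon sand: 101.1 × 0.001000 = 0.1011 t
  Mg3Si4O10(OH)2: 1484 × 0.05020 = 74.50 t
  dense soda ash: 245.5 × 0.4155 = 102.0 t
  Li2CO3: 178.9 × 0.5921 = 105.9 t
  dead-burnt magnesia: 98.88 × 0.01510 = 1.493 t
Total LOI = 284.0 t
Glass = batch − LOI = 2108 − 284.0 = 1824 t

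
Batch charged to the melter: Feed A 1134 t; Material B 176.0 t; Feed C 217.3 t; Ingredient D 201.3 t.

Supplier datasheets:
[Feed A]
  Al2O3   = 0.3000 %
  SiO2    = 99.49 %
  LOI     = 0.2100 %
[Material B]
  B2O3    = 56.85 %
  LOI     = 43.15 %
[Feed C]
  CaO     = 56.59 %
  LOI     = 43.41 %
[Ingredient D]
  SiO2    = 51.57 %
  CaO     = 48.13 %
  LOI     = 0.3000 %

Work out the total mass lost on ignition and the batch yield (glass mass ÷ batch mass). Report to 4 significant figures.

LOI loss = 173.3 t; glass = 1555 t; yield = 89.98%

Each numeric step runs at exact precision through every step. Intermediates are displayed, with 4-significant-figure rounding, on the page; exactly one rounding lands on every reported result; the derived quantities are carried in full float precision (the totals, four oxide percentages, the yield, glass mass, ignition loss) from the weighed amounts on 1555 t of glass as set out in the problem or the answer.
Material-by-material LOI:
  Feed A: 1134 × 0.002100 = 2.381 t
  Material B: 176.0 × 0.4315 = 75.94 t
  Feed C: 217.3 × 0.4341 = 94.33 t
  Ingredient D: 201.3 × 0.003000 = 0.6039 t
Total LOI = 173.3 t
Glass = batch − LOI = 1729 − 173.3 = 1555 t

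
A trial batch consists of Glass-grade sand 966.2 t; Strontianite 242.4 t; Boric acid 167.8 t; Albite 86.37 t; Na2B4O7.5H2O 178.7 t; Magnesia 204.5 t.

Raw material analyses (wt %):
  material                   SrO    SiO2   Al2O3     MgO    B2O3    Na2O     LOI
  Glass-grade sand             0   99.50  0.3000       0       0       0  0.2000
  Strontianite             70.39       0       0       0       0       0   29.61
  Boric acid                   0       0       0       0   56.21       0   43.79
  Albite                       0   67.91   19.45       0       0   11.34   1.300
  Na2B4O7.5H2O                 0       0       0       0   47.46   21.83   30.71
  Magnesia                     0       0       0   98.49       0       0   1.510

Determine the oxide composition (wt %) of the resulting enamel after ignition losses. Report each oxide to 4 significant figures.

Glass mass = 1640 t (batch 1846 − LOI 206.3).
Composition: SrO 10.41%, SiO2 62.21%, Al2O3 1.201%, MgO 12.28%, B2O3 10.92%, Na2O 2.976%

Working values are displayed (rounded to 4 significant digits) as written; all arithmetic keeps exact precision in every operation; every reported value undergoes a single rounding — all derived quantities, including the totals, the yield, ignition loss, six oxide percentages, glass mass, are re-derived starting from the weights for 1640 t of glass at full float precision as they appear in either problem or answer.
Per-oxide mass from batch:
  SrO: 242.4·0.7039 = 170.6 t
  SiO2: 966.2·0.9950 + 86.37·0.6791 = 1020 t
  Al2O3: 966.2·0.003000 + 86.37·0.1945 = 19.70 t
  MgO: 204.5·0.9849 = 201.4 t
  B2O3: 167.8·0.5621 + 178.7·0.4746 = 179.1 t
  Na2O: 86.37·0.1134 + 178.7·0.2183 = 48.80 t
LOI: 966.2·0.002000 + 242.4·0.2961 + 167.8·0.4379 + 86.37·0.01300 + 178.7·0.3071 + 204.5·0.01510 = 206.3 t
Resulting glass, batch − LOI: 1846 − 206.3 = 1640 t (equal to the oxide-mass sum)
wt % = oxide mass / glass mass × 100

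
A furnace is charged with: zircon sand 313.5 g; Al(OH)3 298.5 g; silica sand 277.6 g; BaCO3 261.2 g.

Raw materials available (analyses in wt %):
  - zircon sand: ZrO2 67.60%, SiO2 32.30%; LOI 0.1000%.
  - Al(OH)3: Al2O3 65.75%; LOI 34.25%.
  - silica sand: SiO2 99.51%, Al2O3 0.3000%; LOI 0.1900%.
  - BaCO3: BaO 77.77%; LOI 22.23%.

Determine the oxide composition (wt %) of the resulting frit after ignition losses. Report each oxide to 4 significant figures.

Working values are shown rounded to four significant figures on the page. Every computation holds full precision at each step; exactly one rounding is applied to every reported value. All derived quantities (four oxide percentages, yield, glass mass, the totals, ignition loss) are carried at full precision using the weight values for 989.7 g of glass, as set out in problem or answer.
Mass of each oxide from the mix:
  ZrO2: 313.5·0.6760 = 211.9 g
  SiO2: 313.5·0.3230 + 277.6·0.9951 = 377.5 g
  Al2O3: 298.5·0.6575 + 277.6·0.003000 = 197.1 g
  BaO: 261.2·0.7777 = 203.1 g
LOI: 313.5·0.001000 + 298.5·0.3425 + 277.6·0.001900 + 261.2·0.2223 = 161.1 g
batch − LOI leaves glass = 1151 − 161.1 = 989.7 g (the oxide masses sum to this)
oxide / glass × 100 gives the wt %

Glass mass = 989.7 g (batch 1151 − LOI 161.1).
Composition: ZrO2 21.41%, SiO2 38.14%, Al2O3 19.92%, BaO 20.53%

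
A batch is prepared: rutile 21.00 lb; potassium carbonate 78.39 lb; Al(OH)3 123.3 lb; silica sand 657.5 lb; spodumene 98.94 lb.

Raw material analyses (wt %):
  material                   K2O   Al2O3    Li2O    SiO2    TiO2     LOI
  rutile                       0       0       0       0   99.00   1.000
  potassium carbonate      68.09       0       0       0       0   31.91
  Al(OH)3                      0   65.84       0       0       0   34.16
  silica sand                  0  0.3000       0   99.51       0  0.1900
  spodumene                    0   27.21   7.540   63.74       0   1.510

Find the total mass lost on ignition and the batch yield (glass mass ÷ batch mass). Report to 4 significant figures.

LOI loss = 70.09 lb; glass = 909.0 lb; yield = 92.84%

Intermediates appear rounded to 4 significant figures within the worked lines. The working math carries exact precision throughout — exactly one rounding lands on each reported number; the derived quantities (totals, LOI, the five compositions, yield, glass mass) are computed from the weighed amounts per 909.0 lb of glass at full float precision, as given in the problem or answer text.
Loss on ignition, line by line:
  rutile: 21.00 × 0.01000 = 0.2100 lb
  potassium carbonate: 78.39 × 0.3191 = 25.01 lb
  Al(OH)3: 123.3 × 0.3416 = 42.12 lb
  silica sand: 657.5 × 0.001900 = 1.249 lb
  spodumene: 98.94 × 0.01510 = 1.494 lb
Total LOI = 70.09 lb
Glass = batch − LOI = 979.1 − 70.09 = 909.0 lb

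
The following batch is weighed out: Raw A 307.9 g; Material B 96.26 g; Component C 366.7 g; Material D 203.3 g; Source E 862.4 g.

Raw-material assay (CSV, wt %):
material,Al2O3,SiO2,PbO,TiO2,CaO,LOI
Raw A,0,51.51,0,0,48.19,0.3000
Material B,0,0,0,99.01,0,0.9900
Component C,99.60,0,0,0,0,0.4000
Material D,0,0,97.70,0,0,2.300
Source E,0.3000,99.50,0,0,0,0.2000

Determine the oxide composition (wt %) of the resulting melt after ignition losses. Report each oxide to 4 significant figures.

Glass mass = 1827 g (batch 1837 − LOI 9.744).
Composition: Al2O3 20.13%, SiO2 55.65%, PbO 10.87%, TiO2 5.217%, CaO 8.122%

All arithmetic holds exact precision all the way through; intermediates are printed rounded to four significant figures across the worked steps; a single rounding completes each reported result — derived quantities (ignition loss, the yield, the five compositions, net glass mass, the totals) are re-derived from the batch weights at 1827 g of glass at full float precision, as quoted within the problem or answer text.
Per-oxide mass from batch:
  Al2O3: 366.7·0.9960 + 862.4·0.003000 = 367.8 g
  SiO2: 307.9·0.5151 + 862.4·0.9950 = 1017 g
  PbO: 203.3·0.9770 = 198.6 g
  TiO2: 96.26·0.9901 = 95.31 g
  CaO: 307.9·0.4819 = 148.4 g
LOI: 307.9·0.003000 + 96.26·0.009900 + 366.7·0.004000 + 203.3·0.02300 + 862.4·0.002000 = 9.744 g
Glass = total batch minus LOI = 1837 − 9.744 = 1827 g (the oxide masses sum to this)
wt %: oxide over glass, times 100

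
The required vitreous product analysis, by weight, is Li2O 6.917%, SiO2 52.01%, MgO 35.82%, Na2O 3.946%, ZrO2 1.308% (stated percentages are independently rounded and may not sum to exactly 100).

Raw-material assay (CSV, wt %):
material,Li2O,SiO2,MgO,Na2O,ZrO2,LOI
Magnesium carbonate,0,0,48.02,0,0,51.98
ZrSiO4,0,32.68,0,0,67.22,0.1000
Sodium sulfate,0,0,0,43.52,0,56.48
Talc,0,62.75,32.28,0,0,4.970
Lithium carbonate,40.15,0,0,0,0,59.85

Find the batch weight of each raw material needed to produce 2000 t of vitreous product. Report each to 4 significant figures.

The working math runs at full float precision from first step to last — values along the way are shown rounded to four significant digits when written out. Each reported result includes exactly one rounding; derived quantities (the totals, net glass mass, yield, LOI, five oxide percentages) are re-derived at exact precision starting from the weights at 2000 t of glass, exactly as shown in the problem or the answer.
The oxide mass targets at 2000 t vitreous product:
  Li2O: 6.917% × 2000 = 138.3 t
  SiO2: 52.01% × 2000 = 1040 t
  MgO: 35.82% × 2000 = 716.4 t
  Na2O: 3.946% × 2000 = 78.92 t
  ZrO2: 1.308% × 2000 = 26.16 t
Oxide-by-oxide audit with the batch weights as given, relative to the basis at hand (each sum matches its target mass given rounding of the digits):
  Li2O: 344.6·0.4015 = 138.4 t (target 138.3 t)
  SiO2: 38.92·0.3268 + 1637·0.6275 = 1040 t (target 1040 t)
  MgO: 391.2·0.4802 + 1637·0.3228 = 716.3 t (target 716.4 t)
  Na2O: 181.3·0.4352 = 78.90 t (target 78.92 t)
  ZrO2: 38.92·0.6722 = 26.16 t (target 26.16 t)
Glass-mass bookkeeping: whole batch net of LOI = 2000 t (per-oxide target masses sum to 2000 t; against the stated basis, 2000 t — gaps are rounding artifacts).
Batch total: Σ batch = 2593 t; LOI removed, Σ of batch·LOI: 593.4 t; glass ÷ batch gives a yield of 77.12%.

Batch per 2000 t vitreous product:
  Magnesium carbonate: 391.2 t
  ZrSiO4: 38.92 t
  Sodium sulfate: 181.3 t
  Talc: 1637 t
  Lithium carbonate: 344.6 t
Total batch = 2593 t; LOI loss = 593.4 t; yield = 77.12%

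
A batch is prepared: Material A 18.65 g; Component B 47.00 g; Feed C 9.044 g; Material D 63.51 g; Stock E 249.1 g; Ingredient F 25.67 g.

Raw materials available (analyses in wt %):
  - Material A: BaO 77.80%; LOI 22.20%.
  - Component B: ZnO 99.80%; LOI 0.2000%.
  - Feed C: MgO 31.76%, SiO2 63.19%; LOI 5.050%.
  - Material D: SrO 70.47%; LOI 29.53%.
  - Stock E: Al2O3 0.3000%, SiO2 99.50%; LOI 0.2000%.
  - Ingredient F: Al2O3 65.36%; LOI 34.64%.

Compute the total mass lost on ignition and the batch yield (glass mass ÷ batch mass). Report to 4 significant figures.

In-progress results are printed, rounded to four significant figures, across the worked steps; the whole derivation runs at exact precision throughout — each reported figure receives exactly one rounding; all derived quantities are re-derived at full precision (ignition loss, totals, glass mass, six oxide percentages, yield) from the weighed amounts at 380.1 g of glass precisely as stated by either problem or answer.
Per-material ignition loss:
  Material A: 18.65 × 0.2220 = 4.140 g
  Component B: 47.00 × 0.002000 = 0.09400 g
  Feed C: 9.044 × 0.05050 = 0.4567 g
  Material D: 63.51 × 0.2953 = 18.75 g
  Stock E: 249.1 × 0.002000 = 0.4982 g
  Ingredient F: 25.67 × 0.3464 = 8.892 g
Total LOI = 32.84 g
Glass = batch − LOI = 413.0 − 32.84 = 380.1 g

LOI loss = 32.84 g; glass = 380.1 g; yield = 92.05%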